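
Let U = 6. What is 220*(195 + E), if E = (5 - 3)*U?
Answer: 45540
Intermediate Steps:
E = 12 (E = (5 - 3)*6 = 2*6 = 12)
220*(195 + E) = 220*(195 + 12) = 220*207 = 45540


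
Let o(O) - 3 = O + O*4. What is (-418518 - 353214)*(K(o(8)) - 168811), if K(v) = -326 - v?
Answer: 130561619760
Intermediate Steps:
o(O) = 3 + 5*O (o(O) = 3 + (O + O*4) = 3 + (O + 4*O) = 3 + 5*O)
(-418518 - 353214)*(K(o(8)) - 168811) = (-418518 - 353214)*((-326 - (3 + 5*8)) - 168811) = -771732*((-326 - (3 + 40)) - 168811) = -771732*((-326 - 1*43) - 168811) = -771732*((-326 - 43) - 168811) = -771732*(-369 - 168811) = -771732*(-169180) = 130561619760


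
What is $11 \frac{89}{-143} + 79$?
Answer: $\frac{938}{13} \approx 72.154$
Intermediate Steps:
$11 \frac{89}{-143} + 79 = 11 \cdot 89 \left(- \frac{1}{143}\right) + 79 = 11 \left(- \frac{89}{143}\right) + 79 = - \frac{89}{13} + 79 = \frac{938}{13}$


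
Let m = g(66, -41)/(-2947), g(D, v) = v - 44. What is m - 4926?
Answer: -14516837/2947 ≈ -4926.0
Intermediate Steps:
g(D, v) = -44 + v
m = 85/2947 (m = (-44 - 41)/(-2947) = -85*(-1/2947) = 85/2947 ≈ 0.028843)
m - 4926 = 85/2947 - 4926 = -14516837/2947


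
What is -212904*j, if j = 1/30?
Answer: -35484/5 ≈ -7096.8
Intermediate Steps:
j = 1/30 ≈ 0.033333
-212904*j = -212904*1/30 = -35484/5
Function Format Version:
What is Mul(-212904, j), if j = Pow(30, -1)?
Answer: Rational(-35484, 5) ≈ -7096.8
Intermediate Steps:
j = Rational(1, 30) ≈ 0.033333
Mul(-212904, j) = Mul(-212904, Rational(1, 30)) = Rational(-35484, 5)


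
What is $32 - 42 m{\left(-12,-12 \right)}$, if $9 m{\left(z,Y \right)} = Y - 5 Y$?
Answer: $-192$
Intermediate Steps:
$m{\left(z,Y \right)} = - \frac{4 Y}{9}$ ($m{\left(z,Y \right)} = \frac{Y - 5 Y}{9} = \frac{\left(-4\right) Y}{9} = - \frac{4 Y}{9}$)
$32 - 42 m{\left(-12,-12 \right)} = 32 - 42 \left(\left(- \frac{4}{9}\right) \left(-12\right)\right) = 32 - 224 = -192$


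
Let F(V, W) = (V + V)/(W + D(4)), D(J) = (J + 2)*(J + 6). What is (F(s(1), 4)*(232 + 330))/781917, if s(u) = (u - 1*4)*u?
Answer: -281/4170224 ≈ -6.7382e-5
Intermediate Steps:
D(J) = (2 + J)*(6 + J)
s(u) = u*(-4 + u) (s(u) = (u - 4)*u = (-4 + u)*u = u*(-4 + u))
F(V, W) = 2*V/(60 + W) (F(V, W) = (V + V)/(W + (12 + 4² + 8*4)) = (2*V)/(W + (12 + 16 + 32)) = (2*V)/(W + 60) = (2*V)/(60 + W) = 2*V/(60 + W))
(F(s(1), 4)*(232 + 330))/781917 = ((2*(1*(-4 + 1))/(60 + 4))*(232 + 330))/781917 = ((2*(1*(-3))/64)*562)*(1/781917) = ((2*(-3)*(1/64))*562)*(1/781917) = -3/32*562*(1/781917) = -843/16*1/781917 = -281/4170224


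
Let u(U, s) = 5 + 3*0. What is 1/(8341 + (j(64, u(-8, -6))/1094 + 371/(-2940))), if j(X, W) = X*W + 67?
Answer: 229740/1916313619 ≈ 0.00011989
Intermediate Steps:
u(U, s) = 5 (u(U, s) = 5 + 0 = 5)
j(X, W) = 67 + W*X (j(X, W) = W*X + 67 = 67 + W*X)
1/(8341 + (j(64, u(-8, -6))/1094 + 371/(-2940))) = 1/(8341 + ((67 + 5*64)/1094 + 371/(-2940))) = 1/(8341 + ((67 + 320)*(1/1094) + 371*(-1/2940))) = 1/(8341 + (387*(1/1094) - 53/420)) = 1/(8341 + (387/1094 - 53/420)) = 1/(8341 + 52279/229740) = 1/(1916313619/229740) = 229740/1916313619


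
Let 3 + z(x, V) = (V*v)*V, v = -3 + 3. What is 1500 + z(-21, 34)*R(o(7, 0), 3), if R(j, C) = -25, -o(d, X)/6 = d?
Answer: 1575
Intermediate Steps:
o(d, X) = -6*d
v = 0
z(x, V) = -3 (z(x, V) = -3 + (V*0)*V = -3 + 0*V = -3 + 0 = -3)
1500 + z(-21, 34)*R(o(7, 0), 3) = 1500 - 3*(-25) = 1500 + 75 = 1575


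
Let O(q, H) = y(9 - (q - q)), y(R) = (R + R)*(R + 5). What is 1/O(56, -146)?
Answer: 1/252 ≈ 0.0039683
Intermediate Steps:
y(R) = 2*R*(5 + R) (y(R) = (2*R)*(5 + R) = 2*R*(5 + R))
O(q, H) = 252 (O(q, H) = 2*(9 - (q - q))*(5 + (9 - (q - q))) = 2*(9 - 1*0)*(5 + (9 - 1*0)) = 2*(9 + 0)*(5 + (9 + 0)) = 2*9*(5 + 9) = 2*9*14 = 252)
1/O(56, -146) = 1/252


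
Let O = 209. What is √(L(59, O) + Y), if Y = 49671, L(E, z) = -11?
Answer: 2*√12415 ≈ 222.85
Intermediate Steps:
√(L(59, O) + Y) = √(-11 + 49671) = √49660 = 2*√12415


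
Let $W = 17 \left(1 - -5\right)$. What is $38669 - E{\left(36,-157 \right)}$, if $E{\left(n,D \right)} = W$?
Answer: $38567$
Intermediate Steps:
$W = 102$ ($W = 17 \left(1 + 5\right) = 17 \cdot 6 = 102$)
$E{\left(n,D \right)} = 102$
$38669 - E{\left(36,-157 \right)} = 38669 - 102 = 38567$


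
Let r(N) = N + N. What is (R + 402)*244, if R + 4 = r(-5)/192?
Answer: 2330383/24 ≈ 97099.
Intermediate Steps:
r(N) = 2*N
R = -389/96 (R = -4 + (2*(-5))/192 = -4 - 10*1/192 = -4 - 5/96 = -389/96 ≈ -4.0521)
(R + 402)*244 = (-389/96 + 402)*244 = (38203/96)*244 = 2330383/24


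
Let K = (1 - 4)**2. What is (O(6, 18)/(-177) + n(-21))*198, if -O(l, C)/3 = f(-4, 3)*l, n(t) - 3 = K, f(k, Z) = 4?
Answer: 144936/59 ≈ 2456.5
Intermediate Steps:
K = 9 (K = (-3)**2 = 9)
n(t) = 12 (n(t) = 3 + 9 = 12)
O(l, C) = -12*l
(O(6, 18)/(-177) + n(-21))*198 = (-12*6/(-177) + 12)*198 = (-72*(-1/177) + 12)*198 = (24/59 + 12)*198 = (732/59)*198 = 144936/59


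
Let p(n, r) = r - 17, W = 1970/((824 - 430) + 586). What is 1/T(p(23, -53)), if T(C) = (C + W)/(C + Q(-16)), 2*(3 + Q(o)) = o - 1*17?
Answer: 8771/6663 ≈ 1.3164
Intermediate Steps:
Q(o) = -23/2 + o/2 (Q(o) = -3 + (o - 1*17)/2 = -3 + (o - 17)/2 = -3 + (-17 + o)/2 = -3 + (-17/2 + o/2) = -23/2 + o/2)
W = 197/98 (W = 1970/(394 + 586) = 1970/980 = 1970*(1/980) = 197/98 ≈ 2.0102)
p(n, r) = -17 + r
T(C) = (197/98 + C)/(-39/2 + C) (T(C) = (C + 197/98)/(C + (-23/2 + (1/2)*(-16))) = (197/98 + C)/(C + (-23/2 - 8)) = (197/98 + C)/(C - 39/2) = (197/98 + C)/(-39/2 + C))
1/T(p(23, -53)) = 1/((197 + 98*(-17 - 53))/(49*(-39 + 2*(-17 - 53)))) = 1/((197 + 98*(-70))/(49*(-39 + 2*(-70)))) = 1/((197 - 6860)/(49*(-39 - 140))) = 1/((1/49)*(-6663)/(-179)) = 1/((1/49)*(-1/179)*(-6663)) = 1/(6663/8771) = 8771/6663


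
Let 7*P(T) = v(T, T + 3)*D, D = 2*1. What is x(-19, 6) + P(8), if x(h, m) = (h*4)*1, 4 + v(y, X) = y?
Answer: -524/7 ≈ -74.857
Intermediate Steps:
v(y, X) = -4 + y
D = 2
x(h, m) = 4*h (x(h, m) = (4*h)*1 = 4*h)
P(T) = -8/7 + 2*T/7 (P(T) = ((-4 + T)*2)/7 = (-8 + 2*T)/7 = -8/7 + 2*T/7)
x(-19, 6) + P(8) = 4*(-19) + (-8/7 + (2/7)*8) = -76 + (-8/7 + 16/7) = -76 + 8/7 = -524/7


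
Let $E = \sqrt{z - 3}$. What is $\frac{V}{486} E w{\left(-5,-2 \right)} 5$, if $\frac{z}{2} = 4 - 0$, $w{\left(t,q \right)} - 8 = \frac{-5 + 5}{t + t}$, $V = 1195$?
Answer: $\frac{23900 \sqrt{5}}{243} \approx 219.93$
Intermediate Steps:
$w{\left(t,q \right)} = 8$ ($w{\left(t,q \right)} = 8 + \frac{-5 + 5}{t + t} = 8 + \frac{0}{2 t} = 8 + 0 \frac{1}{2 t} = 8 + 0 = 8$)
$z = 8$ ($z = 2 \left(4 - 0\right) = 2 \left(4 + 0\right) = 2 \cdot 4 = 8$)
$E = \sqrt{5}$ ($E = \sqrt{8 - 3} = \sqrt{5} \approx 2.2361$)
$\frac{V}{486} E w{\left(-5,-2 \right)} 5 = \frac{1195}{486} \sqrt{5} \cdot 8 \cdot 5 = 1195 \cdot \frac{1}{486} \cdot 8 \sqrt{5} \cdot 5 = \frac{1195 \cdot 40 \sqrt{5}}{486} = \frac{23900 \sqrt{5}}{243}$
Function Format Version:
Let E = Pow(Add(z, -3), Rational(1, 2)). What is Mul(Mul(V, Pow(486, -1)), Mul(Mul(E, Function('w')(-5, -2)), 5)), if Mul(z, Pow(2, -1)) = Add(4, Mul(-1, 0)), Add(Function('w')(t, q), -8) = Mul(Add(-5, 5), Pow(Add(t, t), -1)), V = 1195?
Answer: Mul(Rational(23900, 243), Pow(5, Rational(1, 2))) ≈ 219.93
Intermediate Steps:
Function('w')(t, q) = 8 (Function('w')(t, q) = Add(8, Mul(Add(-5, 5), Pow(Add(t, t), -1))) = Add(8, Mul(0, Pow(Mul(2, t), -1))) = Add(8, Mul(0, Mul(Rational(1, 2), Pow(t, -1)))) = Add(8, 0) = 8)
z = 8 (z = Mul(2, Add(4, Mul(-1, 0))) = Mul(2, Add(4, 0)) = Mul(2, 4) = 8)
E = Pow(5, Rational(1, 2)) (E = Pow(Add(8, -3), Rational(1, 2)) = Pow(5, Rational(1, 2)) ≈ 2.2361)
Mul(Mul(V, Pow(486, -1)), Mul(Mul(E, Function('w')(-5, -2)), 5)) = Mul(Mul(1195, Pow(486, -1)), Mul(Mul(Pow(5, Rational(1, 2)), 8), 5)) = Mul(Mul(1195, Rational(1, 486)), Mul(Mul(8, Pow(5, Rational(1, 2))), 5)) = Mul(Rational(1195, 486), Mul(40, Pow(5, Rational(1, 2)))) = Mul(Rational(23900, 243), Pow(5, Rational(1, 2)))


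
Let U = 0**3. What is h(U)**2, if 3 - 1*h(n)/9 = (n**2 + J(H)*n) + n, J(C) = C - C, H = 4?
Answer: 729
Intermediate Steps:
J(C) = 0
U = 0
h(n) = 27 - 9*n - 9*n**2 (h(n) = 27 - 9*((n**2 + 0*n) + n) = 27 - 9*((n**2 + 0) + n) = 27 - 9*(n**2 + n) = 27 - 9*(n + n**2) = 27 + (-9*n - 9*n**2) = 27 - 9*n - 9*n**2)
h(U)**2 = (27 - 9*0 - 9*0**2)**2 = (27 + 0 - 9*0)**2 = (27 + 0 + 0)**2 = 27**2 = 729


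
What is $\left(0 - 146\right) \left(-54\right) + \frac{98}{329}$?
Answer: $\frac{370562}{47} \approx 7884.3$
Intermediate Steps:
$\left(0 - 146\right) \left(-54\right) + \frac{98}{329} = \left(-146\right) \left(-54\right) + 98 \cdot \frac{1}{329} = 7884 + \frac{14}{47} = \frac{370562}{47}$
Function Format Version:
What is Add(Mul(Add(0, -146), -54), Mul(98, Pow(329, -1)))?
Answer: Rational(370562, 47) ≈ 7884.3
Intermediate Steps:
Add(Mul(Add(0, -146), -54), Mul(98, Pow(329, -1))) = Add(Mul(-146, -54), Mul(98, Rational(1, 329))) = Add(7884, Rational(14, 47)) = Rational(370562, 47)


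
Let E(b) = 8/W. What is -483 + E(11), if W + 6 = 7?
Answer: -475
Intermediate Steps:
W = 1 (W = -6 + 7 = 1)
E(b) = 8 (E(b) = 8/1 = 8*1 = 8)
-483 + E(11) = -483 + 8 = -475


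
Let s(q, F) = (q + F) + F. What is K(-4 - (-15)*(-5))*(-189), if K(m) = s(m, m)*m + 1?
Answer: -3538836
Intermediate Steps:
s(q, F) = q + 2*F (s(q, F) = (F + q) + F = q + 2*F)
K(m) = 1 + 3*m**2 (K(m) = (m + 2*m)*m + 1 = (3*m)*m + 1 = 3*m**2 + 1 = 1 + 3*m**2)
K(-4 - (-15)*(-5))*(-189) = (1 + 3*(-4 - (-15)*(-5))**2)*(-189) = (1 + 3*(-4 - 3*25)**2)*(-189) = (1 + 3*(-4 - 75)**2)*(-189) = (1 + 3*(-79)**2)*(-189) = (1 + 3*6241)*(-189) = (1 + 18723)*(-189) = 18724*(-189) = -3538836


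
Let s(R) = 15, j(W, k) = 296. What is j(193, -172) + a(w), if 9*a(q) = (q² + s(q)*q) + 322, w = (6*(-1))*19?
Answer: 14272/9 ≈ 1585.8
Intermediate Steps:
w = -114 (w = -6*19 = -114)
a(q) = 322/9 + q²/9 + 5*q/3 (a(q) = ((q² + 15*q) + 322)/9 = (322 + q² + 15*q)/9 = 322/9 + q²/9 + 5*q/3)
j(193, -172) + a(w) = 296 + (322/9 + (⅑)*(-114)² + (5/3)*(-114)) = 296 + (322/9 + (⅑)*12996 - 190) = 296 + (322/9 + 1444 - 190) = 296 + 11608/9 = 14272/9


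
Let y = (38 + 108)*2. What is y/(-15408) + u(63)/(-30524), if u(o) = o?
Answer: -154433/7348653 ≈ -0.021015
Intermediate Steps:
y = 292 (y = 146*2 = 292)
y/(-15408) + u(63)/(-30524) = 292/(-15408) + 63/(-30524) = 292*(-1/15408) + 63*(-1/30524) = -73/3852 - 63/30524 = -154433/7348653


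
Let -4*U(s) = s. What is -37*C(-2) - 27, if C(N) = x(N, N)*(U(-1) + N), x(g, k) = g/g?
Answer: 151/4 ≈ 37.750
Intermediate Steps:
U(s) = -s/4
x(g, k) = 1
C(N) = ¼ + N (C(N) = 1*(-¼*(-1) + N) = 1*(¼ + N) = ¼ + N)
-37*C(-2) - 27 = -37*(¼ - 2) - 27 = -37*(-7/4) - 27 = 259/4 - 27 = 151/4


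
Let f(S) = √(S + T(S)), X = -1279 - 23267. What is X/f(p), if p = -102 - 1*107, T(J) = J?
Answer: 12273*I*√418/209 ≈ 1200.6*I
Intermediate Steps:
X = -24546
p = -209 (p = -102 - 107 = -209)
f(S) = √2*√S (f(S) = √(S + S) = √(2*S) = √2*√S)
X/f(p) = -24546*(-I*√418/418) = -(-12273)*I*√418/209 = 12273*I*√418/209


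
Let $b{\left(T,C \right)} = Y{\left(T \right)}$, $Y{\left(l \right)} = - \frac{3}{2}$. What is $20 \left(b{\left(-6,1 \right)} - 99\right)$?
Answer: $-2010$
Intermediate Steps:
$Y{\left(l \right)} = - \frac{3}{2}$ ($Y{\left(l \right)} = \left(-3\right) \frac{1}{2} = - \frac{3}{2}$)
$b{\left(T,C \right)} = - \frac{3}{2}$
$20 \left(b{\left(-6,1 \right)} - 99\right) = 20 \left(- \frac{3}{2} - 99\right) = 20 \left(- \frac{201}{2}\right) = -2010$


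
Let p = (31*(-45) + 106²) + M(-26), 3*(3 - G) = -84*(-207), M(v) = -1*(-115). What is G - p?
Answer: -15749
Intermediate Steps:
M(v) = 115
G = -5793 (G = 3 - (-28)*(-207) = 3 - ⅓*17388 = 3 - 5796 = -5793)
p = 9956 (p = (31*(-45) + 106²) + 115 = (-1395 + 11236) + 115 = 9841 + 115 = 9956)
G - p = -5793 - 1*9956 = -5793 - 9956 = -15749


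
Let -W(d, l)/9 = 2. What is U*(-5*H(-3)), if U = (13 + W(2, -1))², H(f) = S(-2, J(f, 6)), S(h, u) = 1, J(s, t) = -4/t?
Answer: -125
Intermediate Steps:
W(d, l) = -18 (W(d, l) = -9*2 = -18)
H(f) = 1
U = 25 (U = (13 - 18)² = (-5)² = 25)
U*(-5*H(-3)) = 25*(-5*1) = 25*(-5) = -125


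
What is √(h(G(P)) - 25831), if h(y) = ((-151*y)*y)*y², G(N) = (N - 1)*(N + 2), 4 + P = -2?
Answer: I*√92838887 ≈ 9635.3*I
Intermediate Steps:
P = -6 (P = -4 - 2 = -6)
G(N) = (-1 + N)*(2 + N)
h(y) = -151*y⁴ (h(y) = (-151*y²)*y² = -151*y⁴)
√(h(G(P)) - 25831) = √(-151*(-2 - 6 + (-6)²)⁴ - 25831) = √(-151*(-2 - 6 + 36)⁴ - 25831) = √(-151*28⁴ - 25831) = √(-151*614656 - 25831) = √(-92813056 - 25831) = √(-92838887) = I*√92838887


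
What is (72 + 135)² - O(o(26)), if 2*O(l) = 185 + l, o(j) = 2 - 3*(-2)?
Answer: 85505/2 ≈ 42753.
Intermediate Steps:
o(j) = 8 (o(j) = 2 + 6 = 8)
O(l) = 185/2 + l/2 (O(l) = (185 + l)/2 = 185/2 + l/2)
(72 + 135)² - O(o(26)) = (72 + 135)² - (185/2 + (½)*8) = 207² - (185/2 + 4) = 42849 - 1*193/2 = 42849 - 193/2 = 85505/2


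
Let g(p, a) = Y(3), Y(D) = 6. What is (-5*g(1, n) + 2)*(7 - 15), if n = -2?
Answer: 224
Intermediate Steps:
g(p, a) = 6
(-5*g(1, n) + 2)*(7 - 15) = (-5*6 + 2)*(7 - 15) = (-30 + 2)*(-8) = -28*(-8) = 224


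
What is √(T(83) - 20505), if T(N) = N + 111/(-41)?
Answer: I*√34333933/41 ≈ 142.92*I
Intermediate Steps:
T(N) = -111/41 + N (T(N) = N + 111*(-1/41) = N - 111/41 = -111/41 + N)
√(T(83) - 20505) = √((-111/41 + 83) - 20505) = √(3292/41 - 20505) = √(-837413/41) = I*√34333933/41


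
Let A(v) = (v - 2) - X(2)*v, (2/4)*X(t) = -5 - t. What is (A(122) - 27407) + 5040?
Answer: -20539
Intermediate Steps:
X(t) = -10 - 2*t (X(t) = 2*(-5 - t) = -10 - 2*t)
A(v) = -2 + 15*v (A(v) = (v - 2) - (-10 - 2*2)*v = (-2 + v) - (-10 - 4)*v = (-2 + v) - (-14)*v = (-2 + v) + 14*v = -2 + 15*v)
(A(122) - 27407) + 5040 = ((-2 + 15*122) - 27407) + 5040 = ((-2 + 1830) - 27407) + 5040 = (1828 - 27407) + 5040 = -25579 + 5040 = -20539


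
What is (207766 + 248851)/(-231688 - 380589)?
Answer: -10619/14239 ≈ -0.74577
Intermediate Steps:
(207766 + 248851)/(-231688 - 380589) = 456617/(-612277) = 456617*(-1/612277) = -10619/14239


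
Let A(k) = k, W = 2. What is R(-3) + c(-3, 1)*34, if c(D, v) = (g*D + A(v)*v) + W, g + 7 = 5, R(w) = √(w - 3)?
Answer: 306 + I*√6 ≈ 306.0 + 2.4495*I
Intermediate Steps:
R(w) = √(-3 + w)
g = -2 (g = -7 + 5 = -2)
c(D, v) = 2 + v² - 2*D (c(D, v) = (-2*D + v*v) + 2 = (-2*D + v²) + 2 = (v² - 2*D) + 2 = 2 + v² - 2*D)
R(-3) + c(-3, 1)*34 = √(-3 - 3) + (2 + 1² - 2*(-3))*34 = √(-6) + (2 + 1 + 6)*34 = I*√6 + 9*34 = I*√6 + 306 = 306 + I*√6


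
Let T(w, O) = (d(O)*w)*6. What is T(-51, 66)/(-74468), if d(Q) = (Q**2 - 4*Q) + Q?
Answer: 318087/18617 ≈ 17.086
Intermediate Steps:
d(Q) = Q**2 - 3*Q
T(w, O) = 6*O*w*(-3 + O) (T(w, O) = ((O*(-3 + O))*w)*6 = (O*w*(-3 + O))*6 = 6*O*w*(-3 + O))
T(-51, 66)/(-74468) = (6*66*(-51)*(-3 + 66))/(-74468) = (6*66*(-51)*63)*(-1/74468) = -1272348*(-1/74468) = 318087/18617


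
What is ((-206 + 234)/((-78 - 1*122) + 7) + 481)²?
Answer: 8612768025/37249 ≈ 2.3122e+5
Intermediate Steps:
((-206 + 234)/((-78 - 1*122) + 7) + 481)² = (28/((-78 - 122) + 7) + 481)² = (28/(-200 + 7) + 481)² = (28/(-193) + 481)² = (28*(-1/193) + 481)² = (-28/193 + 481)² = (92805/193)² = 8612768025/37249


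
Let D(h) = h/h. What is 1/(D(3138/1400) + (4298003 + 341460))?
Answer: 1/4639464 ≈ 2.1554e-7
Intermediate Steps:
D(h) = 1
1/(D(3138/1400) + (4298003 + 341460)) = 1/(1 + (4298003 + 341460)) = 1/(1 + 4639463) = 1/4639464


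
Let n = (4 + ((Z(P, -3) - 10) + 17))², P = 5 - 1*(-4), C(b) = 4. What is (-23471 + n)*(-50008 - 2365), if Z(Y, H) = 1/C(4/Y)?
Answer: 19561891603/16 ≈ 1.2226e+9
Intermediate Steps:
P = 9 (P = 5 + 4 = 9)
Z(Y, H) = ¼ (Z(Y, H) = 1/4 = ¼)
n = 2025/16 (n = (4 + ((¼ - 10) + 17))² = (4 + (-39/4 + 17))² = (4 + 29/4)² = (45/4)² = 2025/16 ≈ 126.56)
(-23471 + n)*(-50008 - 2365) = (-23471 + 2025/16)*(-50008 - 2365) = -373511/16*(-52373) = 19561891603/16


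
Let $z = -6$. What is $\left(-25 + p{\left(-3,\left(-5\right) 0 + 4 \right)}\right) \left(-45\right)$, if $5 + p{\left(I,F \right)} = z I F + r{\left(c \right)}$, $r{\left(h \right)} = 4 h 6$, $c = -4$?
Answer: $2430$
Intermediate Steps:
$r{\left(h \right)} = 24 h$
$p{\left(I,F \right)} = -101 - 6 F I$ ($p{\left(I,F \right)} = -5 + \left(- 6 I F + 24 \left(-4\right)\right) = -5 - \left(96 + 6 F I\right) = -101 - 6 F I$)
$\left(-25 + p{\left(-3,\left(-5\right) 0 + 4 \right)}\right) \left(-45\right) = \left(-25 - \left(101 + 6 \left(\left(-5\right) 0 + 4\right) \left(-3\right)\right)\right) \left(-45\right) = \left(-25 - \left(101 + 6 \left(0 + 4\right) \left(-3\right)\right)\right) \left(-45\right) = \left(-25 - \left(101 + 24 \left(-3\right)\right)\right) \left(-45\right) = \left(-25 + \left(-101 + 72\right)\right) \left(-45\right) = \left(-25 - 29\right) \left(-45\right) = \left(-54\right) \left(-45\right) = 2430$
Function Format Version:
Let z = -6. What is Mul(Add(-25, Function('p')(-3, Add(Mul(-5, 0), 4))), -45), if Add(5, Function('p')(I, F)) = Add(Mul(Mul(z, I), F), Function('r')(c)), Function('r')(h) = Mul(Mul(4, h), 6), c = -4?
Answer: 2430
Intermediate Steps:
Function('r')(h) = Mul(24, h)
Function('p')(I, F) = Add(-101, Mul(-6, F, I)) (Function('p')(I, F) = Add(-5, Add(Mul(Mul(-6, I), F), Mul(24, -4))) = Add(-5, Add(Mul(-6, F, I), -96)) = Add(-5, Add(-96, Mul(-6, F, I))) = Add(-101, Mul(-6, F, I)))
Mul(Add(-25, Function('p')(-3, Add(Mul(-5, 0), 4))), -45) = Mul(Add(-25, Add(-101, Mul(-6, Add(Mul(-5, 0), 4), -3))), -45) = Mul(Add(-25, Add(-101, Mul(-6, Add(0, 4), -3))), -45) = Mul(Add(-25, Add(-101, Mul(-6, 4, -3))), -45) = Mul(Add(-25, Add(-101, 72)), -45) = Mul(Add(-25, -29), -45) = Mul(-54, -45) = 2430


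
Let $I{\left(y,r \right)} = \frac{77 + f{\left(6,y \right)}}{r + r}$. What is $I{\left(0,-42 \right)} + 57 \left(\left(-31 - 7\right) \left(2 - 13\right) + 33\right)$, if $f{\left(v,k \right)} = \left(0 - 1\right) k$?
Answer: $\frac{308473}{12} \approx 25706.0$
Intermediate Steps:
$f{\left(v,k \right)} = - k$
$I{\left(y,r \right)} = \frac{77 - y}{2 r}$ ($I{\left(y,r \right)} = \frac{77 - y}{r + r} = \frac{77 - y}{2 r}$)
$I{\left(0,-42 \right)} + 57 \left(\left(-31 - 7\right) \left(2 - 13\right) + 33\right) = \frac{77 - 0}{2 \left(-42\right)} + 57 \left(\left(-31 - 7\right) \left(2 - 13\right) + 33\right) = \frac{1}{2} \left(- \frac{1}{42}\right) \left(77 + 0\right) + 57 \left(\left(-38\right) \left(-11\right) + 33\right) = \frac{1}{2} \left(- \frac{1}{42}\right) 77 + 57 \left(418 + 33\right) = - \frac{11}{12} + 57 \cdot 451 = - \frac{11}{12} + 25707 = \frac{308473}{12}$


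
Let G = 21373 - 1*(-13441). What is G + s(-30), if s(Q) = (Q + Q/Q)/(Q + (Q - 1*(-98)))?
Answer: 1322903/38 ≈ 34813.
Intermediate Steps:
G = 34814 (G = 21373 + 13441 = 34814)
s(Q) = (1 + Q)/(98 + 2*Q) (s(Q) = (Q + 1)/(Q + (Q + 98)) = (1 + Q)/(Q + (98 + Q)) = (1 + Q)/(98 + 2*Q))
G + s(-30) = 34814 + (1 - 30)/(2*(49 - 30)) = 34814 + (½)*(-29)/19 = 34814 + (½)*(1/19)*(-29) = 34814 - 29/38 = 1322903/38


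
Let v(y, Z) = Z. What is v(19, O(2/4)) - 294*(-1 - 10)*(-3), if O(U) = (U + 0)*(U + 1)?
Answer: -38805/4 ≈ -9701.3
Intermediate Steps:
O(U) = U*(1 + U)
v(19, O(2/4)) - 294*(-1 - 10)*(-3) = (2/4)*(1 + 2/4) - 294*(-1 - 10)*(-3) = (2*(1/4))*(1 + 2*(1/4)) - (-3234)*(-3) = (1 + 1/2)/2 - 294*33 = (1/2)*(3/2) - 9702 = 3/4 - 9702 = -38805/4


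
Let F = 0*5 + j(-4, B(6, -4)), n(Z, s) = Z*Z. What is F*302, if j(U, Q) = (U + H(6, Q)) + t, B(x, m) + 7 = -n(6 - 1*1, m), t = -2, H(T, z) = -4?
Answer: -3020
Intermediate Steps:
n(Z, s) = Z²
B(x, m) = -32 (B(x, m) = -7 - (6 - 1*1)² = -7 - (6 - 1)² = -7 - 1*5² = -7 - 1*25 = -7 - 25 = -32)
j(U, Q) = -6 + U (j(U, Q) = (U - 4) - 2 = (-4 + U) - 2 = -6 + U)
F = -10 (F = 0*5 + (-6 - 4) = 0 - 10 = -10)
F*302 = -10*302 = -3020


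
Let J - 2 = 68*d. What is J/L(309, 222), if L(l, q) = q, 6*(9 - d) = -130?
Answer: 3131/333 ≈ 9.4024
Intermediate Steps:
d = 92/3 (d = 9 - 1/6*(-130) = 9 + 65/3 = 92/3 ≈ 30.667)
J = 6262/3 (J = 2 + 68*(92/3) = 2 + 6256/3 = 6262/3 ≈ 2087.3)
J/L(309, 222) = (6262/3)/222 = (6262/3)*(1/222) = 3131/333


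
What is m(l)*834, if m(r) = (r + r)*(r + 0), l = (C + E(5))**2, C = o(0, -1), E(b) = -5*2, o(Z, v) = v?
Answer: 24421188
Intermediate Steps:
E(b) = -10
C = -1
l = 121 (l = (-1 - 10)**2 = (-11)**2 = 121)
m(r) = 2*r**2 (m(r) = (2*r)*r = 2*r**2)
m(l)*834 = (2*121**2)*834 = (2*14641)*834 = 29282*834 = 24421188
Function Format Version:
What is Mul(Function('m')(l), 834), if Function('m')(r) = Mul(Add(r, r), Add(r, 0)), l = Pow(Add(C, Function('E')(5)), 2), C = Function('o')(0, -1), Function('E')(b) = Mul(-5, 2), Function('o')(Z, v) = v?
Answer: 24421188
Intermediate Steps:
Function('E')(b) = -10
C = -1
l = 121 (l = Pow(Add(-1, -10), 2) = Pow(-11, 2) = 121)
Function('m')(r) = Mul(2, Pow(r, 2)) (Function('m')(r) = Mul(Mul(2, r), r) = Mul(2, Pow(r, 2)))
Mul(Function('m')(l), 834) = Mul(Mul(2, Pow(121, 2)), 834) = Mul(Mul(2, 14641), 834) = Mul(29282, 834) = 24421188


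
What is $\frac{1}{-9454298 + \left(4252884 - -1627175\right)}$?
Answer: $- \frac{1}{3574239} \approx -2.7978 \cdot 10^{-7}$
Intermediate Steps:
$\frac{1}{-9454298 + \left(4252884 - -1627175\right)} = \frac{1}{-9454298 + \left(4252884 + 1627175\right)} = \frac{1}{-9454298 + 5880059} = \frac{1}{-3574239} = - \frac{1}{3574239}$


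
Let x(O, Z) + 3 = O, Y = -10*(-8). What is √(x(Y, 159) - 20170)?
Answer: I*√20093 ≈ 141.75*I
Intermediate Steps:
Y = 80
x(O, Z) = -3 + O
√(x(Y, 159) - 20170) = √((-3 + 80) - 20170) = √(77 - 20170) = √(-20093) = I*√20093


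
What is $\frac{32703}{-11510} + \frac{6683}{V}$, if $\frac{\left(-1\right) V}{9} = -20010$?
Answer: $- \frac{290628097}{103641795} \approx -2.8042$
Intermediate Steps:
$V = 180090$ ($V = \left(-9\right) \left(-20010\right) = 180090$)
$\frac{32703}{-11510} + \frac{6683}{V} = \frac{32703}{-11510} + \frac{6683}{180090} = 32703 \left(- \frac{1}{11510}\right) + 6683 \cdot \frac{1}{180090} = - \frac{32703}{11510} + \frac{6683}{180090} = - \frac{290628097}{103641795}$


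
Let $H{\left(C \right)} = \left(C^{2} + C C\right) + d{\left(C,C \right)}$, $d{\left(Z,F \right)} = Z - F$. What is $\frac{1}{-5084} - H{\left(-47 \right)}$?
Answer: $- \frac{22461113}{5084} \approx -4418.0$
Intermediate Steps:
$H{\left(C \right)} = 2 C^{2}$ ($H{\left(C \right)} = \left(C^{2} + C C\right) + \left(C - C\right) = \left(C^{2} + C^{2}\right) + 0 = 2 C^{2} + 0 = 2 C^{2}$)
$\frac{1}{-5084} - H{\left(-47 \right)} = \frac{1}{-5084} - 2 \left(-47\right)^{2} = - \frac{1}{5084} - 2 \cdot 2209 = - \frac{1}{5084} - 4418 = - \frac{22461113}{5084}$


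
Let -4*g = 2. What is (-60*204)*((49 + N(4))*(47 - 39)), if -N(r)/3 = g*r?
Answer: -5385600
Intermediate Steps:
g = -½ (g = -¼*2 = -½ ≈ -0.50000)
N(r) = 3*r/2 (N(r) = -(-3)*r/2 = 3*r/2)
(-60*204)*((49 + N(4))*(47 - 39)) = (-60*204)*((49 + (3/2)*4)*(47 - 39)) = -12240*(49 + 6)*8 = -673200*8 = -12240*440 = -5385600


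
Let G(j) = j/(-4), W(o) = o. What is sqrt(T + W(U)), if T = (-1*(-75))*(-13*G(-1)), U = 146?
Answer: I*sqrt(391)/2 ≈ 9.8869*I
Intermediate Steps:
G(j) = -j/4 (G(j) = j*(-1/4) = -j/4)
T = -975/4 (T = (-1*(-75))*(-(-13)*(-1)/4) = 75*(-13*1/4) = 75*(-13/4) = -975/4 ≈ -243.75)
sqrt(T + W(U)) = sqrt(-975/4 + 146) = sqrt(-391/4) = I*sqrt(391)/2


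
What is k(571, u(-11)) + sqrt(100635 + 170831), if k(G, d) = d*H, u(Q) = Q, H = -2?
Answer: 22 + sqrt(271466) ≈ 543.02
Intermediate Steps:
k(G, d) = -2*d (k(G, d) = d*(-2) = -2*d)
k(571, u(-11)) + sqrt(100635 + 170831) = -2*(-11) + sqrt(100635 + 170831) = 22 + sqrt(271466)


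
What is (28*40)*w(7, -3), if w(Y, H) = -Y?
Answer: -7840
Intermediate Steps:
(28*40)*w(7, -3) = (28*40)*(-1*7) = 1120*(-7) = -7840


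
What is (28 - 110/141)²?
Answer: 14730244/19881 ≈ 740.92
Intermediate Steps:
(28 - 110/141)² = (3838/141)² = 14730244/19881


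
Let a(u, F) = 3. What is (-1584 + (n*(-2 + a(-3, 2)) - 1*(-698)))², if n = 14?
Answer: 760384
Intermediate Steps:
(-1584 + (n*(-2 + a(-3, 2)) - 1*(-698)))² = (-1584 + (14*(-2 + 3) - 1*(-698)))² = (-1584 + (14*1 + 698))² = (-1584 + (14 + 698))² = (-1584 + 712)² = (-872)² = 760384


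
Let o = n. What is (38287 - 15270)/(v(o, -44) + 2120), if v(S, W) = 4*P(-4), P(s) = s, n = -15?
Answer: 23017/2104 ≈ 10.940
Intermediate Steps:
o = -15
v(S, W) = -16 (v(S, W) = 4*(-4) = -16)
(38287 - 15270)/(v(o, -44) + 2120) = (38287 - 15270)/(-16 + 2120) = 23017/2104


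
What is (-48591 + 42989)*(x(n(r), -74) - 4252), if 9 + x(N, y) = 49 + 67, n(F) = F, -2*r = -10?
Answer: 23220290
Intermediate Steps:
r = 5 (r = -½*(-10) = 5)
x(N, y) = 107 (x(N, y) = -9 + (49 + 67) = -9 + 116 = 107)
(-48591 + 42989)*(x(n(r), -74) - 4252) = (-48591 + 42989)*(107 - 4252) = -5602*(-4145) = 23220290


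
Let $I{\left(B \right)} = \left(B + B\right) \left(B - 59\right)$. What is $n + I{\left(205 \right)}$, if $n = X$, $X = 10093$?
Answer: $69953$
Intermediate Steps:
$I{\left(B \right)} = 2 B \left(-59 + B\right)$
$n = 10093$
$n + I{\left(205 \right)} = 10093 + 2 \cdot 205 \left(-59 + 205\right) = 10093 + 2 \cdot 205 \cdot 146 = 10093 + 59860 = 69953$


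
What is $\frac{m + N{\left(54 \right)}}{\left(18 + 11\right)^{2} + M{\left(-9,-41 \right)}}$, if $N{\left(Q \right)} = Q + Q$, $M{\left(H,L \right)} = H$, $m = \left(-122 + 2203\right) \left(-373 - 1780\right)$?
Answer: $- \frac{4480285}{832} \approx -5385.0$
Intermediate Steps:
$m = -4480393$ ($m = 2081 \left(-2153\right) = -4480393$)
$N{\left(Q \right)} = 2 Q$
$\frac{m + N{\left(54 \right)}}{\left(18 + 11\right)^{2} + M{\left(-9,-41 \right)}} = \frac{-4480393 + 2 \cdot 54}{\left(18 + 11\right)^{2} - 9} = \frac{-4480393 + 108}{29^{2} - 9} = - \frac{4480285}{841 - 9} = - \frac{4480285}{832}$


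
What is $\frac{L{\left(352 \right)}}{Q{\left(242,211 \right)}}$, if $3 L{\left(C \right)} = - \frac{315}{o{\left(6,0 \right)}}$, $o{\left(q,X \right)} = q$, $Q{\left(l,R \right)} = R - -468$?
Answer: $- \frac{5}{194} \approx -0.025773$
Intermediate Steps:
$Q{\left(l,R \right)} = 468 + R$ ($Q{\left(l,R \right)} = R + 468 = 468 + R$)
$L{\left(C \right)} = - \frac{35}{2}$ ($L{\left(C \right)} = \frac{\left(-315\right) \frac{1}{6}}{3} = \frac{1}{3} \left(- \frac{105}{2}\right) = - \frac{35}{2}$)
$\frac{L{\left(352 \right)}}{Q{\left(242,211 \right)}} = - \frac{35}{2 \left(468 + 211\right)} = - \frac{35}{2 \cdot 679} = \left(- \frac{35}{2}\right) \frac{1}{679} = - \frac{5}{194}$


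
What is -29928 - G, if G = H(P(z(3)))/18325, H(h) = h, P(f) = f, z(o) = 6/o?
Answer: -548430602/18325 ≈ -29928.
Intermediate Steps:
G = 2/18325 (G = (6/3)/18325 = (6*(⅓))*(1/18325) = 2*(1/18325) = 2/18325 ≈ 0.00010914)
-29928 - G = -29928 - 1*2/18325 = -29928 - 2/18325 = -548430602/18325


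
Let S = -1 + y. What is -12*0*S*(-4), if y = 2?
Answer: 0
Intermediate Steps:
S = 1 (S = -1 + 2 = 1)
-12*0*S*(-4) = -12*0*1*(-4) = -0*(-4) = -12*0 = 0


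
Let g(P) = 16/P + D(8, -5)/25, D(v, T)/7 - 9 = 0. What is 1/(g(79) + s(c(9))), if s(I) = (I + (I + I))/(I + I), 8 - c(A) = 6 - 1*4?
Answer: 3950/16679 ≈ 0.23682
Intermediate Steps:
c(A) = 6 (c(A) = 8 - (6 - 1*4) = 8 - (6 - 4) = 8 - 1*2 = 8 - 2 = 6)
D(v, T) = 63 (D(v, T) = 63 + 7*0 = 63 + 0 = 63)
g(P) = 63/25 + 16/P (g(P) = 16/P + 63/25 = 63/25 + 16/P)
s(I) = 3/2 (s(I) = (I + 2*I)/((2*I)) = (3*I)*(1/(2*I)) = 3/2)
1/(g(79) + s(c(9))) = 1/((63/25 + 16/79) + 3/2) = 1/(5377/1975 + 3/2) = 1/(16679/3950) = 3950/16679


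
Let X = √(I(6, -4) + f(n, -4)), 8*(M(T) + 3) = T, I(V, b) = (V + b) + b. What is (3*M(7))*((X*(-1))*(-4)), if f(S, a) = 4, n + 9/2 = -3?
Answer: -51*√2/2 ≈ -36.062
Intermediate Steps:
I(V, b) = V + 2*b
M(T) = -3 + T/8
n = -15/2 (n = -9/2 - 3 = -15/2 ≈ -7.5000)
X = √2 (X = √((6 + 2*(-4)) + 4) = √((6 - 8) + 4) = √(-2 + 4) = √2 ≈ 1.4142)
(3*M(7))*((X*(-1))*(-4)) = (3*(-3 + (⅛)*7))*((√2*(-1))*(-4)) = (3*(-3 + 7/8))*(-√2*(-4)) = (3*(-17/8))*(4*√2) = -51*√2/2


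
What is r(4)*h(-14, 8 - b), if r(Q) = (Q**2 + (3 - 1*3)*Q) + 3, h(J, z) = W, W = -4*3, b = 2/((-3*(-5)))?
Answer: -228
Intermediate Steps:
b = 2/15 ≈ 0.13333
W = -12
h(J, z) = -12
r(Q) = 3 + Q**2 (r(Q) = (Q**2 + (3 - 3)*Q) + 3 = (Q**2 + 0*Q) + 3 = (Q**2 + 0) + 3 = Q**2 + 3 = 3 + Q**2)
r(4)*h(-14, 8 - b) = (3 + 4**2)*(-12) = (3 + 16)*(-12) = 19*(-12) = -228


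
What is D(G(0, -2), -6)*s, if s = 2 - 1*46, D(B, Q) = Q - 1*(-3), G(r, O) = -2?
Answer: 132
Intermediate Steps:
D(B, Q) = 3 + Q (D(B, Q) = Q + 3 = 3 + Q)
s = -44 (s = 2 - 46 = -44)
D(G(0, -2), -6)*s = (3 - 6)*(-44) = -3*(-44) = 132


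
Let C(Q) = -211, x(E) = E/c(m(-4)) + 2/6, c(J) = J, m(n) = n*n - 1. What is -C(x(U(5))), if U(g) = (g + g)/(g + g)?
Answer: 211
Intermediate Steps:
m(n) = -1 + n² (m(n) = n² - 1 = -1 + n²)
U(g) = 1 (U(g) = (2*g)/((2*g)) = (2*g)*(1/(2*g)) = 1)
x(E) = ⅓ + E/15 (x(E) = E/(-1 + (-4)²) + 2/6 = E/(-1 + 16) + 2*(⅙) = E/15 + ⅓ = ⅓ + E/15)
-C(x(U(5))) = -1*(-211) = 211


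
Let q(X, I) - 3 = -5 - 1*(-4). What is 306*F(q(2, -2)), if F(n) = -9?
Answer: -2754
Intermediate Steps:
q(X, I) = 2 (q(X, I) = 3 + (-5 - 1*(-4)) = 3 + (-5 + 4) = 3 - 1 = 2)
306*F(q(2, -2)) = 306*(-9) = -2754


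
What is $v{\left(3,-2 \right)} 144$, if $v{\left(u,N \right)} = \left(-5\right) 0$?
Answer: $0$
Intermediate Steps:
$v{\left(u,N \right)} = 0$
$v{\left(3,-2 \right)} 144 = 0 \cdot 144 = 0$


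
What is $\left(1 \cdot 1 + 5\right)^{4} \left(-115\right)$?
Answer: $-149040$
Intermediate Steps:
$\left(1 \cdot 1 + 5\right)^{4} \left(-115\right) = \left(1 + 5\right)^{4} \left(-115\right) = 6^{4} \left(-115\right) = 1296 \left(-115\right) = -149040$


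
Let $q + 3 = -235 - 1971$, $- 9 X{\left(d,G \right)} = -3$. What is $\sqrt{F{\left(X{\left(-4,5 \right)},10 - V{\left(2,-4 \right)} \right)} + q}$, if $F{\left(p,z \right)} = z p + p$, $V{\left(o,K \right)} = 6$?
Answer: $\frac{i \sqrt{19866}}{3} \approx 46.982 i$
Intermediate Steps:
$X{\left(d,G \right)} = \frac{1}{3}$ ($X{\left(d,G \right)} = \left(- \frac{1}{9}\right) \left(-3\right) = \frac{1}{3}$)
$q = -2209$ ($q = -3 - 2206 = -2209$)
$F{\left(p,z \right)} = p + p z$ ($F{\left(p,z \right)} = p z + p = p + p z$)
$\sqrt{F{\left(X{\left(-4,5 \right)},10 - V{\left(2,-4 \right)} \right)} + q} = \sqrt{\frac{1 + \left(10 - 6\right)}{3} - 2209} = \sqrt{\frac{1 + 4}{3} - 2209} = \sqrt{\frac{1}{3} \cdot 5 - 2209} = \sqrt{\frac{5}{3} - 2209} = \sqrt{- \frac{6622}{3}} = \frac{i \sqrt{19866}}{3}$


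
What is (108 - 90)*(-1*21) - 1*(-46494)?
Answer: 46116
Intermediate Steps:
(108 - 90)*(-1*21) - 1*(-46494) = 18*(-21) + 46494 = -378 + 46494 = 46116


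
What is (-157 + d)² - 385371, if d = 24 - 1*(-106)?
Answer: -384642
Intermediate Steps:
d = 130 (d = 24 + 106 = 130)
(-157 + d)² - 385371 = (-157 + 130)² - 385371 = (-27)² - 385371 = 729 - 385371 = -384642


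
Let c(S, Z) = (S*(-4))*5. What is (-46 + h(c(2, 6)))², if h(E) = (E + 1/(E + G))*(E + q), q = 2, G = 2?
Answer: 2175625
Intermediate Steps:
c(S, Z) = -20*S (c(S, Z) = -4*S*5 = -20*S)
h(E) = (2 + E)*(E + 1/(2 + E)) (h(E) = (E + 1/(E + 2))*(E + 2) = (E + 1/(2 + E))*(2 + E) = (2 + E)*(E + 1/(2 + E)))
(-46 + h(c(2, 6)))² = (-46 + (1 + (-20*2)² + 2*(-20*2)))² = (-46 + (1 + (-40)² + 2*(-40)))² = (-46 + (1 + 1600 - 80))² = (-46 + 1521)² = 1475² = 2175625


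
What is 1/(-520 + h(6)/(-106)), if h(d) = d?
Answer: -53/27563 ≈ -0.0019229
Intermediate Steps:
1/(-520 + h(6)/(-106)) = 1/(-520 + 6/(-106)) = 1/(-520 + 6*(-1/106)) = 1/(-520 - 3/53) = 1/(-27563/53) = -53/27563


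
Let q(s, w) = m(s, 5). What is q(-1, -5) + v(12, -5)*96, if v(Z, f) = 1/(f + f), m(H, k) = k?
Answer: -23/5 ≈ -4.6000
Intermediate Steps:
v(Z, f) = 1/(2*f)
q(s, w) = 5
q(-1, -5) + v(12, -5)*96 = 5 + ((½)/(-5))*96 = 5 + ((½)*(-⅕))*96 = 5 - ⅒*96 = 5 - 48/5 = -23/5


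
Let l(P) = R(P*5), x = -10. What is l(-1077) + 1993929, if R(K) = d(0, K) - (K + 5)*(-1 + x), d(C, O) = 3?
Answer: 1934752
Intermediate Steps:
R(K) = 58 + 11*K (R(K) = 3 - (K + 5)*(-1 - 10) = 3 - (5 + K)*(-11) = 3 - (-55 - 11*K) = 3 + (55 + 11*K) = 58 + 11*K)
l(P) = 58 + 55*P (l(P) = 58 + 11*(P*5) = 58 + 11*(5*P) = 58 + 55*P)
l(-1077) + 1993929 = (58 + 55*(-1077)) + 1993929 = (58 - 59235) + 1993929 = -59177 + 1993929 = 1934752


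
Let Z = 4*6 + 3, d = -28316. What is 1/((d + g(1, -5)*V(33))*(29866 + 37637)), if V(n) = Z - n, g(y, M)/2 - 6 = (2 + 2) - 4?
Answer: -1/1916275164 ≈ -5.2185e-10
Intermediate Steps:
g(y, M) = 12 (g(y, M) = 12 + 2*((2 + 2) - 4) = 12 + 2*(4 - 4) = 12 + 2*0 = 12 + 0 = 12)
Z = 27 (Z = 24 + 3 = 27)
V(n) = 27 - n
1/((d + g(1, -5)*V(33))*(29866 + 37637)) = 1/((-28316 + 12*(27 - 1*33))*(29866 + 37637)) = 1/((-28316 + 12*(27 - 33))*67503) = 1/((-28316 + 12*(-6))*67503) = 1/((-28316 - 72)*67503) = 1/(-28388*67503) = 1/(-1916275164) = -1/1916275164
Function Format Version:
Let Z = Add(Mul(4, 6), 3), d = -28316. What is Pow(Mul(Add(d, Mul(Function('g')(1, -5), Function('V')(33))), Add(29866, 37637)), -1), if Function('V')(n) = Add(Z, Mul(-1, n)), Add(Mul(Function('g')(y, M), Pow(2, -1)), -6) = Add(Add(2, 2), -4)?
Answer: Rational(-1, 1916275164) ≈ -5.2185e-10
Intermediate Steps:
Function('g')(y, M) = 12 (Function('g')(y, M) = Add(12, Mul(2, Add(Add(2, 2), -4))) = Add(12, Mul(2, Add(4, -4))) = Add(12, Mul(2, 0)) = Add(12, 0) = 12)
Z = 27 (Z = Add(24, 3) = 27)
Function('V')(n) = Add(27, Mul(-1, n))
Pow(Mul(Add(d, Mul(Function('g')(1, -5), Function('V')(33))), Add(29866, 37637)), -1) = Pow(Mul(Add(-28316, Mul(12, Add(27, Mul(-1, 33)))), Add(29866, 37637)), -1) = Pow(Mul(Add(-28316, Mul(12, Add(27, -33))), 67503), -1) = Pow(Mul(Add(-28316, Mul(12, -6)), 67503), -1) = Pow(Mul(Add(-28316, -72), 67503), -1) = Pow(Mul(-28388, 67503), -1) = Pow(-1916275164, -1) = Rational(-1, 1916275164)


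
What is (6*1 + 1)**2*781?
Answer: 38269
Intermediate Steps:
(6*1 + 1)**2*781 = (6 + 1)**2*781 = 7**2*781 = 49*781 = 38269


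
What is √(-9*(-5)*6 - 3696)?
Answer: I*√3426 ≈ 58.532*I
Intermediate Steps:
√(-9*(-5)*6 - 3696) = √(45*6 - 3696) = √(270 - 3696) = √(-3426) = I*√3426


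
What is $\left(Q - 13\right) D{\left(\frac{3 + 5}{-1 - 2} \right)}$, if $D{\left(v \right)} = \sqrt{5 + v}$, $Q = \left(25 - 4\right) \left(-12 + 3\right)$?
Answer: $- \frac{202 \sqrt{21}}{3} \approx -308.56$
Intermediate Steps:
$Q = -189$ ($Q = \left(25 - 4\right) \left(-9\right) = 21 \left(-9\right) = -189$)
$\left(Q - 13\right) D{\left(\frac{3 + 5}{-1 - 2} \right)} = \left(-189 - 13\right) \sqrt{5 + \frac{3 + 5}{-1 - 2}} = - 202 \sqrt{5 + \frac{8}{-3}} = - 202 \sqrt{5 + 8 \left(- \frac{1}{3}\right)} = - 202 \sqrt{5 - \frac{8}{3}} = - 202 \sqrt{\frac{7}{3}} = - 202 \frac{\sqrt{21}}{3} = - \frac{202 \sqrt{21}}{3}$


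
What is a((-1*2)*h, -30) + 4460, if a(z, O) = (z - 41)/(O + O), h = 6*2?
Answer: 53533/12 ≈ 4461.1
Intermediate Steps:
h = 12
a(z, O) = (-41 + z)/(2*O) (a(z, O) = (-41 + z)/((2*O)) = (-41 + z)*(1/(2*O)) = (-41 + z)/(2*O))
a((-1*2)*h, -30) + 4460 = (1/2)*(-41 - 1*2*12)/(-30) + 4460 = (1/2)*(-1/30)*(-41 - 2*12) + 4460 = (1/2)*(-1/30)*(-41 - 24) + 4460 = (1/2)*(-1/30)*(-65) + 4460 = 13/12 + 4460 = 53533/12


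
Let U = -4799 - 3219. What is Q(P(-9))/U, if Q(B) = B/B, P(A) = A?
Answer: -1/8018 ≈ -0.00012472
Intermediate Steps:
Q(B) = 1
U = -8018
Q(P(-9))/U = 1/(-8018) = 1*(-1/8018) = -1/8018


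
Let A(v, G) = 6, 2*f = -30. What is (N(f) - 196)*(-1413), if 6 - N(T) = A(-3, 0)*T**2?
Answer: 2176020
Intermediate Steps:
f = -15 (f = (1/2)*(-30) = -15)
N(T) = 6 - 6*T**2
(N(f) - 196)*(-1413) = ((6 - 6*(-15)**2) - 196)*(-1413) = ((6 - 6*225) - 196)*(-1413) = ((6 - 1350) - 196)*(-1413) = (-1344 - 196)*(-1413) = -1540*(-1413) = 2176020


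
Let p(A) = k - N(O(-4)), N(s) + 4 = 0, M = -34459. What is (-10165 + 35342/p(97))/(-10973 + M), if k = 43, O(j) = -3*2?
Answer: 49157/237256 ≈ 0.20719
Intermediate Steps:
O(j) = -6
N(s) = -4 (N(s) = -4 + 0 = -4)
p(A) = 47 (p(A) = 43 - 1*(-4) = 43 + 4 = 47)
(-10165 + 35342/p(97))/(-10973 + M) = (-10165 + 35342/47)/(-10973 - 34459) = (-10165 + 35342*(1/47))/(-45432) = (-10165 + 35342/47)*(-1/45432) = -442413/47*(-1/45432) = 49157/237256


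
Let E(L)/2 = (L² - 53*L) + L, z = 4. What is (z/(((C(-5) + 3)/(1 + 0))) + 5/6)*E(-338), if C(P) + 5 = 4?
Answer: 746980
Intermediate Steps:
C(P) = -1 (C(P) = -5 + 4 = -1)
E(L) = -104*L + 2*L² (E(L) = 2*((L² - 53*L) + L) = 2*(L² - 52*L) = -104*L + 2*L²)
(z/(((C(-5) + 3)/(1 + 0))) + 5/6)*E(-338) = (4/(((-1 + 3)/(1 + 0))) + 5/6)*(2*(-338)*(-52 - 338)) = (4/((2/1)) + 5*(⅙))*(2*(-338)*(-390)) = (4/((2*1)) + ⅚)*263640 = (4/2 + ⅚)*263640 = (4*(½) + ⅚)*263640 = (2 + ⅚)*263640 = (17/6)*263640 = 746980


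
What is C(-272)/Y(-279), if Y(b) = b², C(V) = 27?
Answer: 1/2883 ≈ 0.00034686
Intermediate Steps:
C(-272)/Y(-279) = 27/((-279)²) = 27/77841 = 27*(1/77841) = 1/2883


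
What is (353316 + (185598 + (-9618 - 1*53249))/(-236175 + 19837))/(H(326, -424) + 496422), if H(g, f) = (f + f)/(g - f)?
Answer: 28663332778875/40273011761188 ≈ 0.71173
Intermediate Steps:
H(g, f) = 2*f/(g - f) (H(g, f) = (2*f)/(g - f) = 2*f/(g - f))
(353316 + (185598 + (-9618 - 1*53249))/(-236175 + 19837))/(H(326, -424) + 496422) = (353316 + (185598 + (-9618 - 1*53249))/(-236175 + 19837))/(-2*(-424)/(-424 - 1*326) + 496422) = (353316 + (185598 + (-9618 - 53249))/(-216338))/(-2*(-424)/(-424 - 326) + 496422) = (353316 + (185598 - 62867)*(-1/216338))/(-2*(-424)/(-750) + 496422) = (353316 + 122731*(-1/216338))/(-2*(-424)*(-1/750) + 496422) = (353316 - 122731/216338)/(-424/375 + 496422) = 76435554077/(216338*(186157826/375)) = (76435554077/216338)*(375/186157826) = 28663332778875/40273011761188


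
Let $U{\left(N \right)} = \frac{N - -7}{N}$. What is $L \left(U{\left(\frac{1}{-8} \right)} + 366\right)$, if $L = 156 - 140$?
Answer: $4976$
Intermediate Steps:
$L = 16$
$U{\left(N \right)} = \frac{7 + N}{N}$ ($U{\left(N \right)} = \frac{N + 7}{N} = \frac{7 + N}{N}$)
$L \left(U{\left(\frac{1}{-8} \right)} + 366\right) = 16 \left(\frac{7 + \frac{1}{-8}}{\frac{1}{-8}} + 366\right) = 16 \left(\frac{7 - \frac{1}{8}}{- \frac{1}{8}} + 366\right) = 16 \left(\left(-8\right) \frac{55}{8} + 366\right) = 16 \left(-55 + 366\right) = 16 \cdot 311 = 4976$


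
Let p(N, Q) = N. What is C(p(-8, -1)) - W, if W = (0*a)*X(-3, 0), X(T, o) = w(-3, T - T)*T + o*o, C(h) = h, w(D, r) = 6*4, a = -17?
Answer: -8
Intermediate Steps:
w(D, r) = 24
X(T, o) = o**2 + 24*T (X(T, o) = 24*T + o*o = 24*T + o**2 = o**2 + 24*T)
W = 0 (W = (0*(-17))*(0**2 + 24*(-3)) = 0*(0 - 72) = 0*(-72) = 0)
C(p(-8, -1)) - W = -8 - 1*0 = -8 + 0 = -8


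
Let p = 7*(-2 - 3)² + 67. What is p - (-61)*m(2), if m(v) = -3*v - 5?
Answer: -429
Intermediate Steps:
m(v) = -5 - 3*v
p = 242 (p = 7*(-5)² + 67 = 7*25 + 67 = 175 + 67 = 242)
p - (-61)*m(2) = 242 - (-61)*(-5 - 3*2) = 242 - (-61)*(-5 - 6) = 242 - (-61)*(-11) = 242 - 1*671 = 242 - 671 = -429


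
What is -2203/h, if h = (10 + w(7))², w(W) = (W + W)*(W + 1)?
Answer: -2203/14884 ≈ -0.14801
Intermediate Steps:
w(W) = 2*W*(1 + W) (w(W) = (2*W)*(1 + W) = 2*W*(1 + W))
h = 14884 (h = (10 + 2*7*(1 + 7))² = (10 + 2*7*8)² = (10 + 112)² = 122² = 14884)
-2203/h = -2203/14884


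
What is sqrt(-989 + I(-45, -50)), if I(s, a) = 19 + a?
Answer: 2*I*sqrt(255) ≈ 31.937*I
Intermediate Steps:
sqrt(-989 + I(-45, -50)) = sqrt(-989 + (19 - 50)) = sqrt(-989 - 31) = sqrt(-1020) = 2*I*sqrt(255)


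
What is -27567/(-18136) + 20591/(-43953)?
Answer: 838213975/797131608 ≈ 1.0515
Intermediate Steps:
-27567/(-18136) + 20591/(-43953) = -27567*(-1/18136) + 20591*(-1/43953) = 27567/18136 - 20591/43953 = 838213975/797131608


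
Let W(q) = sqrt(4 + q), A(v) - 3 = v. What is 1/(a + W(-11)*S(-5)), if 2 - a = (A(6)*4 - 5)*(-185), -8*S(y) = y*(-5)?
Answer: 367168/2106447191 + 200*I*sqrt(7)/2106447191 ≈ 0.00017431 + 2.5121e-7*I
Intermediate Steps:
A(v) = 3 + v
S(y) = 5*y/8 (S(y) = -y*(-5)/8 = -(-5)*y/8 = 5*y/8)
a = 5737 (a = 2 - ((3 + 6)*4 - 5)*(-185) = 2 - (9*4 - 5)*(-185) = 2 - (36 - 5)*(-185) = 2 - 31*(-185) = 2 - 1*(-5735) = 2 + 5735 = 5737)
1/(a + W(-11)*S(-5)) = 1/(5737 + sqrt(4 - 11)*((5/8)*(-5))) = 1/(5737 + sqrt(-7)*(-25/8)) = 1/(5737 + (I*sqrt(7))*(-25/8)) = 1/(5737 - 25*I*sqrt(7)/8)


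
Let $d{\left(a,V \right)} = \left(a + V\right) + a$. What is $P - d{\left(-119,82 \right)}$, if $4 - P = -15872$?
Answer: $16032$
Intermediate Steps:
$P = 15876$ ($P = 4 - -15872 = 4 + 15872 = 15876$)
$d{\left(a,V \right)} = V + 2 a$ ($d{\left(a,V \right)} = \left(V + a\right) + a = V + 2 a$)
$P - d{\left(-119,82 \right)} = 15876 - \left(82 + 2 \left(-119\right)\right) = 15876 - \left(82 - 238\right) = 15876 - -156 = 15876 + 156 = 16032$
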